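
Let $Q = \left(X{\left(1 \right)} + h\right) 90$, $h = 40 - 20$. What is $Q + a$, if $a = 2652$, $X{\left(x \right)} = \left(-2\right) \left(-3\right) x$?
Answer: $4992$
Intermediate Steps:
$X{\left(x \right)} = 6 x$
$h = 20$ ($h = 40 - 20 = 20$)
$Q = 2340$ ($Q = \left(6 \cdot 1 + 20\right) 90 = \left(6 + 20\right) 90 = 26 \cdot 90 = 2340$)
$Q + a = 2340 + 2652 = 4992$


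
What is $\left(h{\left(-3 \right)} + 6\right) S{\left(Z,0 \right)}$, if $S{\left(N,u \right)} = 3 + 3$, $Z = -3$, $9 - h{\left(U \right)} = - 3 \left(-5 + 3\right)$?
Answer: $54$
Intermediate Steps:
$h{\left(U \right)} = 3$ ($h{\left(U \right)} = 9 - - 3 \left(-5 + 3\right) = 9 - \left(-3\right) \left(-2\right) = 9 - 6 = 3$)
$S{\left(N,u \right)} = 6$
$\left(h{\left(-3 \right)} + 6\right) S{\left(Z,0 \right)} = \left(3 + 6\right) 6 = 9 \cdot 6 = 54$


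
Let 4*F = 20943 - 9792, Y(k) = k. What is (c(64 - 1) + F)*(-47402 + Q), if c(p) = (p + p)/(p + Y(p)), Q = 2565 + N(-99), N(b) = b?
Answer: -125315270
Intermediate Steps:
Q = 2466 (Q = 2565 - 99 = 2466)
F = 11151/4 (F = (20943 - 9792)/4 = (1/4)*11151 = 11151/4 ≈ 2787.8)
c(p) = 1 (c(p) = (p + p)/(p + p) = (2*p)/((2*p)) = (2*p)*(1/(2*p)) = 1)
(c(64 - 1) + F)*(-47402 + Q) = (1 + 11151/4)*(-47402 + 2466) = (11155/4)*(-44936) = -125315270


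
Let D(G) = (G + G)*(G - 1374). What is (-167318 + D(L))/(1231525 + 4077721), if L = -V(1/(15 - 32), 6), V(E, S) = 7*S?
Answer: -1273/139717 ≈ -0.0091113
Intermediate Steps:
L = -42 (L = -7*6 = -1*42 = -42)
D(G) = 2*G*(-1374 + G) (D(G) = (2*G)*(-1374 + G) = 2*G*(-1374 + G))
(-167318 + D(L))/(1231525 + 4077721) = (-167318 + 2*(-42)*(-1374 - 42))/(1231525 + 4077721) = (-167318 + 2*(-42)*(-1416))/5309246 = (-167318 + 118944)*(1/5309246) = -48374*1/5309246 = -1273/139717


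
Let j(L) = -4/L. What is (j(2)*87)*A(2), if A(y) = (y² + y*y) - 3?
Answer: -870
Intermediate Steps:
A(y) = -3 + 2*y² (A(y) = (y² + y²) - 3 = 2*y² - 3 = -3 + 2*y²)
j(L) = -4/L
(j(2)*87)*A(2) = (-4/2*87)*(-3 + 2*2²) = (-4*½*87)*(-3 + 2*4) = (-2*87)*(-3 + 8) = -174*5 = -870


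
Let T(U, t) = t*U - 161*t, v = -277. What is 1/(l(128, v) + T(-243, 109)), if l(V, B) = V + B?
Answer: -1/44185 ≈ -2.2632e-5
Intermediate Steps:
l(V, B) = B + V
T(U, t) = -161*t + U*t (T(U, t) = U*t - 161*t = -161*t + U*t)
1/(l(128, v) + T(-243, 109)) = 1/((-277 + 128) + 109*(-161 - 243)) = 1/(-149 + 109*(-404)) = 1/(-149 - 44036) = 1/(-44185) = -1/44185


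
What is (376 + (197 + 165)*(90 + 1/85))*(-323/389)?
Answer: -53230818/1945 ≈ -27368.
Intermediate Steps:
(376 + (197 + 165)*(90 + 1/85))*(-323/389) = (376 + 362*(90 + 1/85))*(-323*1/389) = (376 + 362*(7651/85))*(-323/389) = (376 + 2769662/85)*(-323/389) = (2801622/85)*(-323/389) = -53230818/1945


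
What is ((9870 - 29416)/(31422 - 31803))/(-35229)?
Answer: -19546/13422249 ≈ -0.0014562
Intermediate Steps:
((9870 - 29416)/(31422 - 31803))/(-35229) = -19546/(-381)*(-1/35229) = -19546*(-1/381)*(-1/35229) = (19546/381)*(-1/35229) = -19546/13422249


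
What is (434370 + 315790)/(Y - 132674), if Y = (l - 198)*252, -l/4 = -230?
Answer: 75016/4927 ≈ 15.225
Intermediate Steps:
l = 920 (l = -4*(-230) = 920)
Y = 181944 (Y = (920 - 198)*252 = 722*252 = 181944)
(434370 + 315790)/(Y - 132674) = (434370 + 315790)/(181944 - 132674) = 750160/49270 = 750160*(1/49270) = 75016/4927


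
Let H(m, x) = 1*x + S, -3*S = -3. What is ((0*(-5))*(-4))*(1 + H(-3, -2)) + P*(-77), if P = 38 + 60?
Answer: -7546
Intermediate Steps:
S = 1 (S = -1/3*(-3) = 1)
H(m, x) = 1 + x (H(m, x) = 1*x + 1 = x + 1 = 1 + x)
P = 98
((0*(-5))*(-4))*(1 + H(-3, -2)) + P*(-77) = ((0*(-5))*(-4))*(1 + (1 - 2)) + 98*(-77) = (0*(-4))*(1 - 1) - 7546 = 0*0 - 7546 = 0 - 7546 = -7546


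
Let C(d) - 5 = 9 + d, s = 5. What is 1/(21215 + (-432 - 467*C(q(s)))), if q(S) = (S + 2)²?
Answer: -1/8638 ≈ -0.00011577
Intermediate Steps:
q(S) = (2 + S)²
C(d) = 14 + d (C(d) = 5 + (9 + d) = 14 + d)
1/(21215 + (-432 - 467*C(q(s)))) = 1/(21215 + (-432 - 467*(14 + (2 + 5)²))) = 1/(21215 + (-432 - 467*(14 + 7²))) = 1/(21215 + (-432 - 467*(14 + 49))) = 1/(21215 + (-432 - 467*63)) = 1/(21215 + (-432 - 29421)) = 1/(21215 - 29853) = 1/(-8638) = -1/8638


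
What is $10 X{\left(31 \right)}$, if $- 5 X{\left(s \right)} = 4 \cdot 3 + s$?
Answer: $-86$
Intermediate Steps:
$X{\left(s \right)} = - \frac{12}{5} - \frac{s}{5}$ ($X{\left(s \right)} = - \frac{4 \cdot 3 + s}{5} = - \frac{12 + s}{5} = - \frac{12}{5} - \frac{s}{5}$)
$10 X{\left(31 \right)} = 10 \left(- \frac{12}{5} - \frac{31}{5}\right) = 10 \left(- \frac{43}{5}\right) = -86$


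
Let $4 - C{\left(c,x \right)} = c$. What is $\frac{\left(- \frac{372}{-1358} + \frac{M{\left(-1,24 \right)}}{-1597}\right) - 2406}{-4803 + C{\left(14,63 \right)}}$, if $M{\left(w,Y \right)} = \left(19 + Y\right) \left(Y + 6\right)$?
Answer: $\frac{2609556246}{5219039119} \approx 0.50001$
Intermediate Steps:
$M{\left(w,Y \right)} = \left(6 + Y\right) \left(19 + Y\right)$ ($M{\left(w,Y \right)} = \left(19 + Y\right) \left(6 + Y\right) = \left(6 + Y\right) \left(19 + Y\right)$)
$C{\left(c,x \right)} = 4 - c$
$\frac{\left(- \frac{372}{-1358} + \frac{M{\left(-1,24 \right)}}{-1597}\right) - 2406}{-4803 + C{\left(14,63 \right)}} = \frac{\left(- \frac{372}{-1358} + \frac{114 + 24^{2} + 25 \cdot 24}{-1597}\right) - 2406}{-4803 + \left(4 - 14\right)} = \frac{\left(\left(-372\right) \left(- \frac{1}{1358}\right) + \left(114 + 576 + 600\right) \left(- \frac{1}{1597}\right)\right) - 2406}{-4803 + \left(4 - 14\right)} = \frac{\left(\frac{186}{679} + 1290 \left(- \frac{1}{1597}\right)\right) - 2406}{-4803 - 10} = \frac{\left(\frac{186}{679} - \frac{1290}{1597}\right) - 2406}{-4813} = \left(- \frac{578868}{1084363} - 2406\right) \left(- \frac{1}{4813}\right) = \left(- \frac{2609556246}{1084363}\right) \left(- \frac{1}{4813}\right) = \frac{2609556246}{5219039119}$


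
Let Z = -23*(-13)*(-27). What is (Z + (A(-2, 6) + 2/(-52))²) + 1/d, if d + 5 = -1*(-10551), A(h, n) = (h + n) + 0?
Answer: -28720654409/3564548 ≈ -8057.3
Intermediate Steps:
A(h, n) = h + n
Z = -8073 (Z = 299*(-27) = -8073)
d = 10546 (d = -5 - 1*(-10551) = -5 + 10551 = 10546)
(Z + (A(-2, 6) + 2/(-52))²) + 1/d = (-8073 + ((-2 + 6) + 2/(-52))²) + 1/10546 = (-8073 + (4 + 2*(-1/52))²) + 1/10546 = (-8073 + (4 - 1/26)²) + 1/10546 = (-8073 + (103/26)²) + 1/10546 = (-8073 + 10609/676) + 1/10546 = -5446739/676 + 1/10546 = -28720654409/3564548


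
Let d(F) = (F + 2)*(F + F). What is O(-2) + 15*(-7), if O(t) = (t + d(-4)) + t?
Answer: -93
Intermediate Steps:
d(F) = 2*F*(2 + F) (d(F) = (2 + F)*(2*F) = 2*F*(2 + F))
O(t) = 16 + 2*t (O(t) = (t + 2*(-4)*(2 - 4)) + t = (t + 2*(-4)*(-2)) + t = (t + 16) + t = (16 + t) + t = 16 + 2*t)
O(-2) + 15*(-7) = (16 + 2*(-2)) + 15*(-7) = (16 - 4) - 105 = 12 - 105 = -93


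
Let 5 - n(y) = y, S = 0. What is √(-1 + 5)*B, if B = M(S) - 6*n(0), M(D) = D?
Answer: -60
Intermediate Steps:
n(y) = 5 - y
B = -30 (B = 0 - 6*(5 - 1*0) = 0 - 6*(5 + 0) = 0 - 6*5 = 0 - 30 = -30)
√(-1 + 5)*B = √(-1 + 5)*(-30) = √4*(-30) = 2*(-30) = -60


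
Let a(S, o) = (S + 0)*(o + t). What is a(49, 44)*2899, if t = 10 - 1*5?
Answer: 6960499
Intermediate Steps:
t = 5 (t = 10 - 5 = 5)
a(S, o) = S*(5 + o) (a(S, o) = (S + 0)*(o + 5) = S*(5 + o))
a(49, 44)*2899 = (49*(5 + 44))*2899 = (49*49)*2899 = 2401*2899 = 6960499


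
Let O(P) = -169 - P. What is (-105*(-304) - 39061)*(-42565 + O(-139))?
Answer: 304170895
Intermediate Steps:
(-105*(-304) - 39061)*(-42565 + O(-139)) = (-105*(-304) - 39061)*(-42565 + (-169 - 1*(-139))) = (31920 - 39061)*(-42565 + (-169 + 139)) = -7141*(-42565 - 30) = -7141*(-42595) = 304170895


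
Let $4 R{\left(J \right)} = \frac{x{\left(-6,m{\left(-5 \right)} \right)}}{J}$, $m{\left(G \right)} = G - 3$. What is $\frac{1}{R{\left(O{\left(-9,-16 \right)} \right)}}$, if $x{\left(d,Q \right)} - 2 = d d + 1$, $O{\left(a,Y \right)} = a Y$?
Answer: $\frac{192}{13} \approx 14.769$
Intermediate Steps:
$m{\left(G \right)} = -3 + G$ ($m{\left(G \right)} = G - 3 = -3 + G$)
$O{\left(a,Y \right)} = Y a$
$x{\left(d,Q \right)} = 3 + d^{2}$ ($x{\left(d,Q \right)} = 2 + \left(d d + 1\right) = 2 + \left(d^{2} + 1\right) = 2 + \left(1 + d^{2}\right) = 3 + d^{2}$)
$R{\left(J \right)} = \frac{39}{4 J}$ ($R{\left(J \right)} = \frac{\left(3 + \left(-6\right)^{2}\right) \frac{1}{J}}{4} = \frac{\left(3 + 36\right) \frac{1}{J}}{4} = \frac{39 \frac{1}{J}}{4} = \frac{39}{4 J}$)
$\frac{1}{R{\left(O{\left(-9,-16 \right)} \right)}} = \frac{1}{\frac{39}{4} \frac{1}{\left(-16\right) \left(-9\right)}} = \frac{1}{\frac{39}{4} \cdot \frac{1}{144}} = \frac{1}{\frac{13}{192}} = \frac{192}{13}$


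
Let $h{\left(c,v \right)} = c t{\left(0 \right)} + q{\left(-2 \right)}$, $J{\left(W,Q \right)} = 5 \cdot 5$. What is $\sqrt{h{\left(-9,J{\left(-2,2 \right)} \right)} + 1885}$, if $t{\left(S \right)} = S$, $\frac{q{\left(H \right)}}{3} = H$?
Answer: $\sqrt{1879} \approx 43.347$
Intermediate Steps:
$J{\left(W,Q \right)} = 25$
$q{\left(H \right)} = 3 H$
$h{\left(c,v \right)} = -6$ ($h{\left(c,v \right)} = c 0 + 3 \left(-2\right) = 0 - 6 = -6$)
$\sqrt{h{\left(-9,J{\left(-2,2 \right)} \right)} + 1885} = \sqrt{-6 + 1885} = \sqrt{1879}$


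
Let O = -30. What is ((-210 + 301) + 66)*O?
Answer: -4710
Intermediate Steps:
((-210 + 301) + 66)*O = ((-210 + 301) + 66)*(-30) = (91 + 66)*(-30) = 157*(-30) = -4710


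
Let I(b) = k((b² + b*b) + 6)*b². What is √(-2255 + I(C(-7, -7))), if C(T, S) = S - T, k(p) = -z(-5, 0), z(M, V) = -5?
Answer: I*√2255 ≈ 47.487*I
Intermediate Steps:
k(p) = 5 (k(p) = -1*(-5) = 5)
I(b) = 5*b²
√(-2255 + I(C(-7, -7))) = √(-2255 + 5*(-7 - 1*(-7))²) = √(-2255 + 5*(-7 + 7)²) = √(-2255 + 5*0²) = √(-2255 + 5*0) = √(-2255 + 0) = √(-2255) = I*√2255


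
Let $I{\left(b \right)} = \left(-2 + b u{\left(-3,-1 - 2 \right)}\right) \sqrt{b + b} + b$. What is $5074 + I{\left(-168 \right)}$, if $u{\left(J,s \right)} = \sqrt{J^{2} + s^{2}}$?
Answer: $4906 - 2016 i \sqrt{42} - 8 i \sqrt{21} \approx 4906.0 - 13102.0 i$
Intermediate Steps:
$I{\left(b \right)} = b + \sqrt{2} \sqrt{b} \left(-2 + 3 b \sqrt{2}\right)$ ($I{\left(b \right)} = \left(-2 + b \sqrt{\left(-3\right)^{2} + \left(-1 - 2\right)^{2}}\right) \sqrt{b + b} + b = \left(-2 + b \sqrt{9 + \left(-3\right)^{2}}\right) \sqrt{2 b} + b = \left(-2 + b \sqrt{9 + 9}\right) \sqrt{2} \sqrt{b} + b = \left(-2 + b \sqrt{18}\right) \sqrt{2} \sqrt{b} + b = \left(-2 + b 3 \sqrt{2}\right) \sqrt{2} \sqrt{b} + b = \left(-2 + 3 b \sqrt{2}\right) \sqrt{2} \sqrt{b} + b = \sqrt{2} \sqrt{b} \left(-2 + 3 b \sqrt{2}\right) + b = b + \sqrt{2} \sqrt{b} \left(-2 + 3 b \sqrt{2}\right)$)
$5074 + I{\left(-168 \right)} = 5074 - \left(168 + 2 \sqrt{2} \sqrt{-168} + 2016 i \sqrt{42}\right) = 5074 - \left(168 + 2 \sqrt{2} \cdot 2 i \sqrt{42} - - 2016 i \sqrt{42}\right) = 5074 - \left(168 + 8 i \sqrt{21} + 2016 i \sqrt{42}\right) = 4906 - 2016 i \sqrt{42} - 8 i \sqrt{21}$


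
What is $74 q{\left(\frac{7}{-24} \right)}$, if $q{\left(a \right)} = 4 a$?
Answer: $- \frac{259}{3} \approx -86.333$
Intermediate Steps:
$74 q{\left(\frac{7}{-24} \right)} = 74 \cdot 4 \frac{7}{-24} = 74 \cdot 4 \cdot 7 \left(- \frac{1}{24}\right) = 74 \cdot 4 \left(- \frac{7}{24}\right) = 74 \left(- \frac{7}{6}\right) = - \frac{259}{3}$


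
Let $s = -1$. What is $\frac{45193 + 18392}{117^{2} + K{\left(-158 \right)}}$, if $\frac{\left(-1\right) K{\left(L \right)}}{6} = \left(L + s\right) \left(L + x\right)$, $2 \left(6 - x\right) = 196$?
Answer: $- \frac{7065}{24979} \approx -0.28284$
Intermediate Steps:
$x = -92$ ($x = 6 - 98 = -92$)
$K{\left(L \right)} = - 6 \left(-1 + L\right) \left(-92 + L\right)$ ($K{\left(L \right)} = - 6 \left(L - 1\right) \left(L - 92\right) = - 6 \left(-1 + L\right) \left(-92 + L\right)$)
$\frac{45193 + 18392}{117^{2} + K{\left(-158 \right)}} = \frac{45193 + 18392}{117^{2} - \left(88716 + 149784\right)} = \frac{63585}{13689 - 238500} = \frac{63585}{-224811} = 63585 \left(- \frac{1}{224811}\right) = - \frac{7065}{24979}$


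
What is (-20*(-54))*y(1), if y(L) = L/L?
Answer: 1080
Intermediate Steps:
y(L) = 1
(-20*(-54))*y(1) = -20*(-54)*1 = 1080*1 = 1080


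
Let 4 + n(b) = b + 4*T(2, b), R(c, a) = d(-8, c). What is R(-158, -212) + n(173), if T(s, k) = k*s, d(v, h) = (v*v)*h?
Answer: -8559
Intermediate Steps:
d(v, h) = h*v² (d(v, h) = v²*h = h*v²)
R(c, a) = 64*c (R(c, a) = c*(-8)² = c*64 = 64*c)
n(b) = -4 + 9*b (n(b) = -4 + (b + 4*(b*2)) = -4 + (b + 4*(2*b)) = -4 + (b + 8*b) = -4 + 9*b)
R(-158, -212) + n(173) = 64*(-158) + (-4 + 9*173) = -10112 + (-4 + 1557) = -10112 + 1553 = -8559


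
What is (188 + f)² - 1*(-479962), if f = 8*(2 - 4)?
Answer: 509546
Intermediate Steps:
f = -16 (f = 8*(-2) = -16)
(188 + f)² - 1*(-479962) = (188 - 16)² - 1*(-479962) = 172² + 479962 = 29584 + 479962 = 509546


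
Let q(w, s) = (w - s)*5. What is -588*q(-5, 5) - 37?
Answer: 29363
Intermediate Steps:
q(w, s) = -5*s + 5*w
-588*q(-5, 5) - 37 = -588*(-5*5 + 5*(-5)) - 37 = -588*(-25 - 25) - 37 = -588*(-50) - 37 = 29400 - 37 = 29363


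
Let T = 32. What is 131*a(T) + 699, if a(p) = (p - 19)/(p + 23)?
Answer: 40148/55 ≈ 729.96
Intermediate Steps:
a(p) = (-19 + p)/(23 + p)
131*a(T) + 699 = 131*((-19 + 32)/(23 + 32)) + 699 = 131*(13/55) + 699 = 1703/55 + 699 = 40148/55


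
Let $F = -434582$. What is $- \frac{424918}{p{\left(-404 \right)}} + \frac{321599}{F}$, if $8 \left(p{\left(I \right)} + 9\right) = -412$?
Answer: $\frac{369284515073}{52584422} \approx 7022.7$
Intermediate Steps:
$p{\left(I \right)} = - \frac{121}{2}$ ($p{\left(I \right)} = -9 + \frac{1}{8} \left(-412\right) = -9 - \frac{103}{2} = - \frac{121}{2}$)
$- \frac{424918}{p{\left(-404 \right)}} + \frac{321599}{F} = - \frac{424918}{- \frac{121}{2}} + \frac{321599}{-434582} = \left(-424918\right) \left(- \frac{2}{121}\right) + 321599 \left(- \frac{1}{434582}\right) = \frac{849836}{121} - \frac{321599}{434582} = \frac{369284515073}{52584422}$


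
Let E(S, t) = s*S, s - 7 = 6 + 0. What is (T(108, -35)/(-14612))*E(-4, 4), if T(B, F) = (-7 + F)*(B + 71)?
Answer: -7518/281 ≈ -26.754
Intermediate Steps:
s = 13 (s = 7 + (6 + 0) = 7 + 6 = 13)
E(S, t) = 13*S
T(B, F) = (-7 + F)*(71 + B)
(T(108, -35)/(-14612))*E(-4, 4) = ((-497 - 7*108 + 71*(-35) + 108*(-35))/(-14612))*(13*(-4)) = ((-497 - 756 - 2485 - 3780)*(-1/14612))*(-52) = -7518*(-1/14612)*(-52) = (3759/7306)*(-52) = -7518/281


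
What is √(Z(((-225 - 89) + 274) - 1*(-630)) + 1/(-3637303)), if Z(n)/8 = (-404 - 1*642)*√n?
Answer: √(-3637303 - 110708415016353712*√590)/3637303 ≈ 450.84*I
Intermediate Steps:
Z(n) = -8368*√n (Z(n) = 8*((-404 - 1*642)*√n) = 8*((-404 - 642)*√n) = 8*(-1046*√n) = -8368*√n)
√(Z(((-225 - 89) + 274) - 1*(-630)) + 1/(-3637303)) = √(-8368*√(((-225 - 89) + 274) - 1*(-630)) + 1/(-3637303)) = √(-8368*√((-314 + 274) + 630) - 1/3637303) = √(-8368*√(-40 + 630) - 1/3637303) = √(-8368*√590 - 1/3637303) = √(-1/3637303 - 8368*√590)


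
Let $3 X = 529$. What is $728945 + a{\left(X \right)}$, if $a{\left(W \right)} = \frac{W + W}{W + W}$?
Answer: $728946$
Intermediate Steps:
$X = \frac{529}{3}$ ($X = \frac{1}{3} \cdot 529 = \frac{529}{3} \approx 176.33$)
$a{\left(W \right)} = 1$ ($a{\left(W \right)} = \frac{2 W}{2 W} = 2 W \frac{1}{2 W} = 1$)
$728945 + a{\left(X \right)} = 728945 + 1 = 728946$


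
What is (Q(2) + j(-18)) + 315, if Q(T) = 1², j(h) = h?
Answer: 298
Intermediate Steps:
Q(T) = 1
(Q(2) + j(-18)) + 315 = (1 - 18) + 315 = -17 + 315 = 298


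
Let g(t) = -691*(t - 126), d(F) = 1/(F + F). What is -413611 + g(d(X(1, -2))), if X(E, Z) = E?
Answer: -653781/2 ≈ -3.2689e+5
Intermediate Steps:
d(F) = 1/(2*F)
g(t) = 87066 - 691*t (g(t) = -691*(-126 + t) = 87066 - 691*t)
-413611 + g(d(X(1, -2))) = -413611 + (87066 - 691/(2*1)) = -413611 + (87066 - 691/2) = -413611 + 173441/2 = -653781/2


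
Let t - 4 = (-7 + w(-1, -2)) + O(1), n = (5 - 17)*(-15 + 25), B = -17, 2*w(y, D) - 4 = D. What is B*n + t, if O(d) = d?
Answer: 2039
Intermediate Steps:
w(y, D) = 2 + D/2
n = -120 (n = -12*10 = -120)
t = -1 (t = 4 + ((-7 + (2 + (½)*(-2))) + 1) = 4 + ((-7 + (2 - 1)) + 1) = 4 + ((-7 + 1) + 1) = 4 + (-6 + 1) = 4 - 5 = -1)
B*n + t = -17*(-120) - 1 = 2040 - 1 = 2039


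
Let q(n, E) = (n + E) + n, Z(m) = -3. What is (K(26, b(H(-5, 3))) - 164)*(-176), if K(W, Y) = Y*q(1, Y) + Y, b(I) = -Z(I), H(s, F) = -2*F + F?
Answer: 25696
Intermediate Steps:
H(s, F) = -F
q(n, E) = E + 2*n (q(n, E) = (E + n) + n = E + 2*n)
b(I) = 3 (b(I) = -1*(-3) = 3)
K(W, Y) = Y + Y*(2 + Y) (K(W, Y) = Y*(Y + 2*1) + Y = Y*(Y + 2) + Y = Y*(2 + Y) + Y = Y + Y*(2 + Y))
(K(26, b(H(-5, 3))) - 164)*(-176) = (3*(3 + 3) - 164)*(-176) = (3*6 - 164)*(-176) = (18 - 164)*(-176) = -146*(-176) = 25696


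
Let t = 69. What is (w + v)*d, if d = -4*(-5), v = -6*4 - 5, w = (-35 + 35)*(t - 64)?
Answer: -580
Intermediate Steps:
w = 0 (w = (-35 + 35)*(69 - 64) = 0*5 = 0)
v = -29 (v = -24 - 5 = -29)
d = 20
(w + v)*d = (0 - 29)*20 = -29*20 = -580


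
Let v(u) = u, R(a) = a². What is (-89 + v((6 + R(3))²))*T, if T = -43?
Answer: -5848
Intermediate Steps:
(-89 + v((6 + R(3))²))*T = (-89 + (6 + 3²)²)*(-43) = (-89 + (6 + 9)²)*(-43) = (-89 + 15²)*(-43) = (-89 + 225)*(-43) = 136*(-43) = -5848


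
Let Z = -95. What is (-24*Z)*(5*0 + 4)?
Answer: 9120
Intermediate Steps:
(-24*Z)*(5*0 + 4) = (-24*(-95))*(5*0 + 4) = 2280*(0 + 4) = 2280*4 = 9120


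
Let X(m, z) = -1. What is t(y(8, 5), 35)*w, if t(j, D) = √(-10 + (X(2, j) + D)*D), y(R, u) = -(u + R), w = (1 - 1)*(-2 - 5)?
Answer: 0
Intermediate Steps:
w = 0 (w = 0*(-7) = 0)
y(R, u) = -R - u (y(R, u) = -(R + u) = -R - u)
t(j, D) = √(-10 + D*(-1 + D)) (t(j, D) = √(-10 + (-1 + D)*D) = √(-10 + D*(-1 + D)))
t(y(8, 5), 35)*w = √(-10 + 35² - 1*35)*0 = √(-10 + 1225 - 35)*0 = √1180*0 = (2*√295)*0 = 0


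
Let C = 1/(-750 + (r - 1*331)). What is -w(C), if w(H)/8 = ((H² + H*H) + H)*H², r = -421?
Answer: 750/318097128001 ≈ 2.3578e-9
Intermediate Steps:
C = -1/1502 (C = 1/(-750 + (-421 - 1*331)) = 1/(-750 + (-421 - 331)) = 1/(-750 - 752) = 1/(-1502) = -1/1502 ≈ -0.00066578)
w(H) = 8*H²*(H + 2*H²) (w(H) = 8*(((H² + H*H) + H)*H²) = 8*(((H² + H²) + H)*H²) = 8*((2*H² + H)*H²) = 8*((H + 2*H²)*H²) = 8*(H²*(H + 2*H²)) = 8*H²*(H + 2*H²))
-w(C) = -(-1/1502)³*(8 + 16*(-1/1502)) = -(-1)*(8 - 8/751)/3388518008 = -(-1)*6000/(3388518008*751) = -1*(-750/318097128001) = 750/318097128001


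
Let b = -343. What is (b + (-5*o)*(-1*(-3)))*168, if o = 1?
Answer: -60144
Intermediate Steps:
(b + (-5*o)*(-1*(-3)))*168 = (-343 + (-5*1)*(-1*(-3)))*168 = (-343 - 5*3)*168 = (-343 - 15)*168 = -358*168 = -60144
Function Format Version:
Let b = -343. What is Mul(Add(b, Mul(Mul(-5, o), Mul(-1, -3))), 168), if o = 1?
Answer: -60144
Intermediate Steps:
Mul(Add(b, Mul(Mul(-5, o), Mul(-1, -3))), 168) = Mul(Add(-343, Mul(Mul(-5, 1), Mul(-1, -3))), 168) = Mul(Add(-343, Mul(-5, 3)), 168) = Mul(Add(-343, -15), 168) = Mul(-358, 168) = -60144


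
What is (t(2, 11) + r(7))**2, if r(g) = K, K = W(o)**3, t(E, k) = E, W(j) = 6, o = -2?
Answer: 47524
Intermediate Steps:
K = 216 (K = 6**3 = 216)
r(g) = 216
(t(2, 11) + r(7))**2 = (2 + 216)**2 = 218**2 = 47524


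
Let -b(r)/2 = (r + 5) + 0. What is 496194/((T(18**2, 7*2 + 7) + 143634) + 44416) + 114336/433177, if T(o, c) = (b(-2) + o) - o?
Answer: 118220013561/40728167894 ≈ 2.9027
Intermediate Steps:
b(r) = -10 - 2*r (b(r) = -2*((r + 5) + 0) = -2*((5 + r) + 0) = -2*(5 + r) = -10 - 2*r)
T(o, c) = -6 (T(o, c) = ((-10 - 2*(-2)) + o) - o = ((-10 + 4) + o) - o = (-6 + o) - o = -6)
496194/((T(18**2, 7*2 + 7) + 143634) + 44416) + 114336/433177 = 496194/((-6 + 143634) + 44416) + 114336/433177 = 496194/(143628 + 44416) + 114336*(1/433177) = 496194/188044 + 114336/433177 = 496194*(1/188044) + 114336/433177 = 248097/94022 + 114336/433177 = 118220013561/40728167894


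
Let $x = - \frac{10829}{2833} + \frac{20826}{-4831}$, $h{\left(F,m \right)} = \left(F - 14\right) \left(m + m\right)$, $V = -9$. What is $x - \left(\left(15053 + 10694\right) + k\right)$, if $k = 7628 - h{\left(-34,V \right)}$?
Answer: $- \frac{445064110910}{13686223} \approx -32519.0$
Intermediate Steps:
$h{\left(F,m \right)} = 2 m \left(-14 + F\right)$ ($h{\left(F,m \right)} = \left(-14 + F\right) 2 m = 2 m \left(-14 + F\right)$)
$x = - \frac{111314957}{13686223}$ ($x = \left(-10829\right) \frac{1}{2833} + 20826 \left(- \frac{1}{4831}\right) = - \frac{10829}{2833} - \frac{20826}{4831} = - \frac{111314957}{13686223} \approx -8.1334$)
$k = 6764$ ($k = 7628 - 2 \left(-9\right) \left(-14 - 34\right) = 7628 - 2 \left(-9\right) \left(-48\right) = 7628 - 864 = 6764$)
$x - \left(\left(15053 + 10694\right) + k\right) = - \frac{111314957}{13686223} - \left(\left(15053 + 10694\right) + 6764\right) = - \frac{111314957}{13686223} - \left(25747 + 6764\right) = - \frac{111314957}{13686223} - 32511 = - \frac{445064110910}{13686223}$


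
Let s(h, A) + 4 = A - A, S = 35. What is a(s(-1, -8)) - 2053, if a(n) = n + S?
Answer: -2022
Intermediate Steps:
s(h, A) = -4 (s(h, A) = -4 + (A - A) = -4 + 0 = -4)
a(n) = 35 + n (a(n) = n + 35 = 35 + n)
a(s(-1, -8)) - 2053 = (35 - 4) - 2053 = 31 - 2053 = -2022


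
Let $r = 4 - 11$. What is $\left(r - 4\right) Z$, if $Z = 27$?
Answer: $-297$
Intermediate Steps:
$r = -7$
$\left(r - 4\right) Z = \left(-7 - 4\right) 27 = \left(-11\right) 27 = -297$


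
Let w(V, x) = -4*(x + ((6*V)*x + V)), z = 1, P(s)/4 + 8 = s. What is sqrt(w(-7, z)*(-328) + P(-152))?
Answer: 8*I*sqrt(994) ≈ 252.22*I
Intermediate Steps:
P(s) = -32 + 4*s
w(V, x) = -4*V - 4*x - 24*V*x (w(V, x) = -4*(x + (6*V*x + V)) = -4*(x + (V + 6*V*x)) = -4*(V + x + 6*V*x) = -4*V - 4*x - 24*V*x)
sqrt(w(-7, z)*(-328) + P(-152)) = sqrt((-4*(-7) - 4*1 - 24*(-7)*1)*(-328) + (-32 + 4*(-152))) = sqrt((28 - 4 + 168)*(-328) + (-32 - 608)) = sqrt(192*(-328) - 640) = sqrt(-62976 - 640) = sqrt(-63616) = 8*I*sqrt(994)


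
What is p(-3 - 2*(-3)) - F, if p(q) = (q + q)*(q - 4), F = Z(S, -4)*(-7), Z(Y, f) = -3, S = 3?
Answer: -27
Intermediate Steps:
F = 21 (F = -3*(-7) = 21)
p(q) = 2*q*(-4 + q) (p(q) = (2*q)*(-4 + q) = 2*q*(-4 + q))
p(-3 - 2*(-3)) - F = 2*(-3 - 2*(-3))*(-4 + (-3 - 2*(-3))) - 1*21 = 2*(-3 + 6)*(-4 + (-3 + 6)) - 21 = 2*3*(-4 + 3) - 21 = 2*3*(-1) - 21 = -6 - 21 = -27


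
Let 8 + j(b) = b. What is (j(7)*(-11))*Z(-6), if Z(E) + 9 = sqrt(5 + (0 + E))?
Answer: -99 + 11*I ≈ -99.0 + 11.0*I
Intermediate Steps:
j(b) = -8 + b
Z(E) = -9 + sqrt(5 + E) (Z(E) = -9 + sqrt(5 + (0 + E)) = -9 + sqrt(5 + E))
(j(7)*(-11))*Z(-6) = ((-8 + 7)*(-11))*(-9 + sqrt(5 - 6)) = (-1*(-11))*(-9 + sqrt(-1)) = 11*(-9 + I) = -99 + 11*I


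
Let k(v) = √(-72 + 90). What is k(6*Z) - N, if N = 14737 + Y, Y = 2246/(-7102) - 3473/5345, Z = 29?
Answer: -279691324957/18980095 + 3*√2 ≈ -14732.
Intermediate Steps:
Y = -18335058/18980095 (Y = 2246*(-1/7102) - 3473*1/5345 = -1123/3551 - 3473/5345 = -18335058/18980095 ≈ -0.96601)
k(v) = 3*√2 (k(v) = √18 = 3*√2)
N = 279691324957/18980095 (N = 14737 - 18335058/18980095 = 279691324957/18980095 ≈ 14736.)
k(6*Z) - N = 3*√2 - 1*279691324957/18980095 = 3*√2 - 279691324957/18980095 = -279691324957/18980095 + 3*√2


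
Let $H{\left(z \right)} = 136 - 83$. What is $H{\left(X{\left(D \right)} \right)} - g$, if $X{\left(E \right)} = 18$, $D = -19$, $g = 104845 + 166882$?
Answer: $-271674$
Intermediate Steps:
$g = 271727$
$H{\left(z \right)} = 53$
$H{\left(X{\left(D \right)} \right)} - g = 53 - 271727 = -271674$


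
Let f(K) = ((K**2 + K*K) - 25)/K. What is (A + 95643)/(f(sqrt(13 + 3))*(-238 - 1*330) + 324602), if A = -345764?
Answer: -250121/323608 ≈ -0.77291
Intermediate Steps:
f(K) = (-25 + 2*K**2)/K (f(K) = ((K**2 + K**2) - 25)/K = (2*K**2 - 25)/K = (-25 + 2*K**2)/K)
(A + 95643)/(f(sqrt(13 + 3))*(-238 - 1*330) + 324602) = (-345764 + 95643)/((-25/sqrt(13 + 3) + 2*sqrt(13 + 3))*(-238 - 1*330) + 324602) = -250121/((-25/(sqrt(16)) + 2*sqrt(16))*(-238 - 330) + 324602) = -250121/((-25/4 + 2*4)*(-568) + 324602) = -250121/((-25*1/4 + 8)*(-568) + 324602) = -250121/((-25/4 + 8)*(-568) + 324602) = -250121/((7/4)*(-568) + 324602) = -250121/(-994 + 324602) = -250121/323608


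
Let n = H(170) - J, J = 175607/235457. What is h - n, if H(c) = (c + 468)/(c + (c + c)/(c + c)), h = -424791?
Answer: -17103542670046/40263147 ≈ -4.2479e+5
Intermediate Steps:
J = 175607/235457 (J = 175607*(1/235457) = 175607/235457 ≈ 0.74581)
H(c) = (468 + c)/(1 + c) (H(c) = (468 + c)/(c + (2*c)/((2*c))) = (468 + c)/(c + (2*c)*(1/(2*c))) = (468 + c)/(c + 1) = (468 + c)/(1 + c))
n = 120192769/40263147 (n = (468 + 170)/(1 + 170) - 1*175607/235457 = 638/171 - 175607/235457 = 120192769/40263147 ≈ 2.9852)
h - n = -424791 - 1*120192769/40263147 = -424791 - 120192769/40263147 = -17103542670046/40263147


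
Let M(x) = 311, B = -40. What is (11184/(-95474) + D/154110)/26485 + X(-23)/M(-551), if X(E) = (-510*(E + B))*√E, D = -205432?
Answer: -5334245252/97421749559475 + 32130*I*√23/311 ≈ -5.4754e-5 + 495.47*I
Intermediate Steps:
X(E) = √E*(20400 - 510*E) (X(E) = (-510*(E - 40))*√E = (-510*(-40 + E))*√E = (20400 - 510*E)*√E = √E*(20400 - 510*E))
(11184/(-95474) + D/154110)/26485 + X(-23)/M(-551) = (11184/(-95474) - 205432/154110)/26485 + (510*√(-23)*(40 - 1*(-23)))/311 = (11184*(-1/95474) - 205432*1/154110)*(1/26485) + (510*(I*√23)*(40 + 23))*(1/311) = (-5592/47737 - 102716/77055)*(1/26485) + (510*(I*√23)*63)*(1/311) = -5334245252/3678374535*1/26485 + (32130*I*√23)*(1/311) = -5334245252/97421749559475 + 32130*I*√23/311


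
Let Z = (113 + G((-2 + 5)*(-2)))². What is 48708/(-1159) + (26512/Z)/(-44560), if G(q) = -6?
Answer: -1553079149683/36955253935 ≈ -42.026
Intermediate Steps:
Z = 11449 (Z = (113 - 6)² = 107² = 11449)
48708/(-1159) + (26512/Z)/(-44560) = 48708/(-1159) + (26512/11449)/(-44560) = 48708*(-1/1159) + (26512*(1/11449))*(-1/44560) = -48708/1159 + (26512/11449)*(-1/44560) = -48708/1159 - 1657/31885465 = -1553079149683/36955253935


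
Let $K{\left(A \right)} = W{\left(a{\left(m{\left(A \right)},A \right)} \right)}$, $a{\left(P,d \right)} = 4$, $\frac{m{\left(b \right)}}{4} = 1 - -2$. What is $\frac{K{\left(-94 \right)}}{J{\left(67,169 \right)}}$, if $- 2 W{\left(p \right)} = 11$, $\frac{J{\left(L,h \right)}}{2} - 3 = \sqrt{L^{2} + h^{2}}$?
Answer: $\frac{33}{132164} - \frac{55 \sqrt{1322}}{132164} \approx -0.014881$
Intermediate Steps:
$m{\left(b \right)} = 12$ ($m{\left(b \right)} = 4 \left(1 - -2\right) = 4 \left(1 + 2\right) = 4 \cdot 3 = 12$)
$J{\left(L,h \right)} = 6 + 2 \sqrt{L^{2} + h^{2}}$
$W{\left(p \right)} = - \frac{11}{2}$ ($W{\left(p \right)} = \left(- \frac{1}{2}\right) 11 = - \frac{11}{2}$)
$K{\left(A \right)} = - \frac{11}{2}$
$\frac{K{\left(-94 \right)}}{J{\left(67,169 \right)}} = - \frac{11}{2 \left(6 + 2 \sqrt{67^{2} + 169^{2}}\right)} = - \frac{11}{2 \left(6 + 2 \sqrt{4489 + 28561}\right)} = - \frac{11}{2 \left(6 + 2 \sqrt{33050}\right)} = - \frac{11}{2 \left(6 + 2 \cdot 5 \sqrt{1322}\right)} = - \frac{11}{2 \left(6 + 10 \sqrt{1322}\right)}$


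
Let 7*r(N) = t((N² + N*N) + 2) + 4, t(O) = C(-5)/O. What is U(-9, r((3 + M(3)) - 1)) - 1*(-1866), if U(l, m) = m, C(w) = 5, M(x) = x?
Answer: 679437/364 ≈ 1866.6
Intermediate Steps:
t(O) = 5/O
r(N) = 4/7 + 5/(7*(2 + 2*N²)) (r(N) = (5/((N² + N*N) + 2) + 4)/7 = (5/((N² + N²) + 2) + 4)/7 = (5/(2*N² + 2) + 4)/7 = (5/(2 + 2*N²) + 4)/7 = (4 + 5/(2 + 2*N²))/7 = 4/7 + 5/(7*(2 + 2*N²)))
U(-9, r((3 + M(3)) - 1)) - 1*(-1866) = (13 + 8*((3 + 3) - 1)²)/(14*(1 + ((3 + 3) - 1)²)) - 1*(-1866) = (13 + 8*(6 - 1)²)/(14*(1 + (6 - 1)²)) + 1866 = (13 + 8*5²)/(14*(1 + 5²)) + 1866 = (13 + 8*25)/(14*(1 + 25)) + 1866 = (1/14)*(13 + 200)/26 + 1866 = (1/14)*(1/26)*213 + 1866 = 213/364 + 1866 = 679437/364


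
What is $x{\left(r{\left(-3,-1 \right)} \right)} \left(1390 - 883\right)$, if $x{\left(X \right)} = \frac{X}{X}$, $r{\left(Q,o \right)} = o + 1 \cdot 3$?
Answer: $507$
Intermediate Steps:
$r{\left(Q,o \right)} = 3 + o$ ($r{\left(Q,o \right)} = o + 3 = 3 + o$)
$x{\left(X \right)} = 1$
$x{\left(r{\left(-3,-1 \right)} \right)} \left(1390 - 883\right) = 1 \left(1390 - 883\right) = 1 \cdot 507 = 507$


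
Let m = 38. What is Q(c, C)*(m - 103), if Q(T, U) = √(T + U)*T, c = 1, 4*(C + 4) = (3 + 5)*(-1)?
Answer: -65*I*√5 ≈ -145.34*I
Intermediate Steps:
C = -6 (C = -4 + ((3 + 5)*(-1))/4 = -4 + (8*(-1))/4 = -4 + (¼)*(-8) = -4 - 2 = -6)
Q(T, U) = T*√(T + U)
Q(c, C)*(m - 103) = (1*√(1 - 6))*(38 - 103) = (1*√(-5))*(-65) = (1*(I*√5))*(-65) = (I*√5)*(-65) = -65*I*√5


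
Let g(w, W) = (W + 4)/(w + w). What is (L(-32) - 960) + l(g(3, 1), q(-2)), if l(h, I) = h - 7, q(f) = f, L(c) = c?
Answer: -5989/6 ≈ -998.17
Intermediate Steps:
g(w, W) = (4 + W)/(2*w) (g(w, W) = (4 + W)/((2*w)) = (4 + W)*(1/(2*w)) = (4 + W)/(2*w))
l(h, I) = -7 + h
(L(-32) - 960) + l(g(3, 1), q(-2)) = (-32 - 960) + (-7 + (½)*(4 + 1)/3) = -992 + (-7 + (½)*(⅓)*5) = -992 + (-7 + ⅚) = -992 - 37/6 = -5989/6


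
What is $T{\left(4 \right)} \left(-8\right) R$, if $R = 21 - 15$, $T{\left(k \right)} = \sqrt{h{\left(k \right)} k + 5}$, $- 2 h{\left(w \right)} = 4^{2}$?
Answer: $- 144 i \sqrt{3} \approx - 249.42 i$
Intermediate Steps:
$h{\left(w \right)} = -8$ ($h{\left(w \right)} = - \frac{4^{2}}{2} = \left(- \frac{1}{2}\right) 16 = -8$)
$T{\left(k \right)} = \sqrt{5 - 8 k}$ ($T{\left(k \right)} = \sqrt{- 8 k + 5} = \sqrt{5 - 8 k}$)
$R = 6$
$T{\left(4 \right)} \left(-8\right) R = \sqrt{5 - 32} \left(-8\right) 6 = \sqrt{-27} \left(-8\right) 6 = 3 i \sqrt{3} \left(-8\right) 6 = - 24 i \sqrt{3} \cdot 6 = - 144 i \sqrt{3}$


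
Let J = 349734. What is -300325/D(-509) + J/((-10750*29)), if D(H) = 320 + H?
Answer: 46780109512/29460375 ≈ 1587.9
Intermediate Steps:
-300325/D(-509) + J/((-10750*29)) = -300325/(320 - 509) + 349734/((-10750*29)) = -300325/(-189) + 349734/(-311750) = -300325*(-1/189) + 349734*(-1/311750) = 300325/189 - 174867/155875 = 46780109512/29460375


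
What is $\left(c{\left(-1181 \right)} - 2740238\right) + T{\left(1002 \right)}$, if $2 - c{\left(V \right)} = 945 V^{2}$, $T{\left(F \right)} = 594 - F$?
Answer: $-1320789789$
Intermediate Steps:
$c{\left(V \right)} = 2 - 945 V^{2}$
$\left(c{\left(-1181 \right)} - 2740238\right) + T{\left(1002 \right)} = \left(\left(2 - 945 \left(-1181\right)^{2}\right) - 2740238\right) + \left(594 - 1002\right) = \left(\left(2 - 1318049145\right) - 2740238\right) + \left(594 - 1002\right) = \left(\left(2 - 1318049145\right) - 2740238\right) - 408 = \left(-1318049143 - 2740238\right) - 408 = -1320789381 - 408 = -1320789789$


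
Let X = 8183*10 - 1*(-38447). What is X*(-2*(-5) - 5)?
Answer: 601385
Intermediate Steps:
X = 120277 (X = 81830 + 38447 = 120277)
X*(-2*(-5) - 5) = 120277*(-2*(-5) - 5) = 120277*(10 - 5) = 120277*5 = 601385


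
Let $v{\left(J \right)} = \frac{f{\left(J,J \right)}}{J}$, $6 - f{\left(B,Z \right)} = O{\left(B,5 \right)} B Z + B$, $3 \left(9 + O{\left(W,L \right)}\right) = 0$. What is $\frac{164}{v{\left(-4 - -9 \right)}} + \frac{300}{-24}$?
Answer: $- \frac{2005}{226} \approx -8.8717$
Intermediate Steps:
$O{\left(W,L \right)} = -9$ ($O{\left(W,L \right)} = -9 + \frac{1}{3} \cdot 0 = -9 + 0 = -9$)
$f{\left(B,Z \right)} = 6 - B + 9 B Z$ ($f{\left(B,Z \right)} = 6 - \left(- 9 B Z + B\right) = 6 - \left(B - 9 B Z\right) = 6 + \left(- B + 9 B Z\right) = 6 - B + 9 B Z$)
$v{\left(J \right)} = \frac{6 - J + 9 J^{2}}{J}$ ($v{\left(J \right)} = \frac{6 - J + 9 J J}{J} = \frac{6 - J + 9 J^{2}}{J}$)
$\frac{164}{v{\left(-4 - -9 \right)}} + \frac{300}{-24} = \frac{164}{-1 + \frac{6}{-4 - -9} + 9 \left(-4 - -9\right)} + \frac{300}{-24} = \frac{164}{-1 + \frac{6}{-4 + 9} + 9 \left(-4 + 9\right)} + 300 \left(- \frac{1}{24}\right) = \frac{164}{-1 + \frac{6}{5} + 9 \cdot 5} - \frac{25}{2} = \frac{164}{-1 + 6 \cdot \frac{1}{5} + 45} - \frac{25}{2} = \frac{164}{-1 + \frac{6}{5} + 45} - \frac{25}{2} = \frac{164}{\frac{226}{5}} - \frac{25}{2} = 164 \cdot \frac{5}{226} - \frac{25}{2} = \frac{410}{113} - \frac{25}{2} = - \frac{2005}{226}$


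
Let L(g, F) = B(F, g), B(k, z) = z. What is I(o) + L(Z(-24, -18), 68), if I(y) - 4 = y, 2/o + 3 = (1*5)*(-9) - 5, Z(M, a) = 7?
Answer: 581/53 ≈ 10.962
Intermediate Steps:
o = -2/53 (o = 2/(-3 + ((1*5)*(-9) - 5)) = 2/(-3 + (5*(-9) - 5)) = 2/(-3 + (-45 - 5)) = 2/(-3 - 50) = 2/(-53) = 2*(-1/53) = -2/53 ≈ -0.037736)
I(y) = 4 + y
L(g, F) = g
I(o) + L(Z(-24, -18), 68) = (4 - 2/53) + 7 = 210/53 + 7 = 581/53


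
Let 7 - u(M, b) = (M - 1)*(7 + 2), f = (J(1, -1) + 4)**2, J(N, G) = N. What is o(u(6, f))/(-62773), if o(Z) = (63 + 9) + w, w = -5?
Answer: -67/62773 ≈ -0.0010673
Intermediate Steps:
f = 25 (f = (1 + 4)**2 = 5**2 = 25)
u(M, b) = 16 - 9*M (u(M, b) = 7 - (M - 1)*(7 + 2) = 7 - (-1 + M)*9 = 7 - (-9 + 9*M) = 7 + (9 - 9*M) = 16 - 9*M)
o(Z) = 67 (o(Z) = (63 + 9) - 5 = 72 - 5 = 67)
o(u(6, f))/(-62773) = 67/(-62773) = 67*(-1/62773) = -67/62773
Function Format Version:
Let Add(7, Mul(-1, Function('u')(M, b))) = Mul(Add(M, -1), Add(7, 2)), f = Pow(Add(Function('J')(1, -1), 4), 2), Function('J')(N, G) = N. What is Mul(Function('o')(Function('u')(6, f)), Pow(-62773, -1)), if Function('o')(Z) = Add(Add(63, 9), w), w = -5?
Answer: Rational(-67, 62773) ≈ -0.0010673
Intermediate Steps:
f = 25 (f = Pow(Add(1, 4), 2) = Pow(5, 2) = 25)
Function('u')(M, b) = Add(16, Mul(-9, M)) (Function('u')(M, b) = Add(7, Mul(-1, Mul(Add(M, -1), Add(7, 2)))) = Add(7, Mul(-1, Mul(Add(-1, M), 9))) = Add(7, Mul(-1, Add(-9, Mul(9, M)))) = Add(7, Add(9, Mul(-9, M))) = Add(16, Mul(-9, M)))
Function('o')(Z) = 67 (Function('o')(Z) = Add(Add(63, 9), -5) = Add(72, -5) = 67)
Mul(Function('o')(Function('u')(6, f)), Pow(-62773, -1)) = Mul(67, Pow(-62773, -1)) = Mul(67, Rational(-1, 62773)) = Rational(-67, 62773)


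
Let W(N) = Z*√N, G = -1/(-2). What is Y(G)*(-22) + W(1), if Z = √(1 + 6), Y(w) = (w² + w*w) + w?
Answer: -22 + √7 ≈ -19.354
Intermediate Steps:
G = ½ (G = -1*(-½) = ½ ≈ 0.50000)
Y(w) = w + 2*w² (Y(w) = (w² + w²) + w = 2*w² + w = w + 2*w²)
Z = √7 ≈ 2.6458
W(N) = √7*√N
Y(G)*(-22) + W(1) = ((1 + 2*(½))/2)*(-22) + √7*√1 = ((1 + 1)/2)*(-22) + √7*1 = ((½)*2)*(-22) + √7 = 1*(-22) + √7 = -22 + √7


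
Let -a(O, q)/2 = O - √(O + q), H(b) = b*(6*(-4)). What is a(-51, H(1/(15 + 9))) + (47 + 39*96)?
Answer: 3893 + 4*I*√13 ≈ 3893.0 + 14.422*I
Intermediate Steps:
H(b) = -24*b (H(b) = b*(-24) = -24*b)
a(O, q) = -2*O + 2*√(O + q) (a(O, q) = -2*(O - √(O + q)) = -2*O + 2*√(O + q))
a(-51, H(1/(15 + 9))) + (47 + 39*96) = (-2*(-51) + 2*√(-51 - 24/(15 + 9))) + (47 + 39*96) = (102 + 2*√(-51 - 24/24)) + (47 + 3744) = (102 + 2*√(-51 - 24*1/24)) + 3791 = (102 + 2*√(-51 - 1)) + 3791 = (102 + 2*√(-52)) + 3791 = (102 + 2*(2*I*√13)) + 3791 = (102 + 4*I*√13) + 3791 = 3893 + 4*I*√13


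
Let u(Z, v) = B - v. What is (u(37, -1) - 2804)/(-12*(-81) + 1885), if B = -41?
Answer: -2844/2857 ≈ -0.99545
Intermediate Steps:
u(Z, v) = -41 - v
(u(37, -1) - 2804)/(-12*(-81) + 1885) = ((-41 - 1*(-1)) - 2804)/(-12*(-81) + 1885) = ((-41 + 1) - 2804)/(972 + 1885) = (-40 - 2804)/2857 = -2844*1/2857 = -2844/2857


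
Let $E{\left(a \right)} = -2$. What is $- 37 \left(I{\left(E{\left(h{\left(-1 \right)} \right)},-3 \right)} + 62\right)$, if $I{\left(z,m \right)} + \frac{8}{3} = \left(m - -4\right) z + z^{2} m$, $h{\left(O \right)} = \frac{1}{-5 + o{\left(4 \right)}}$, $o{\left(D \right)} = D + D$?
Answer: $- \frac{5032}{3} \approx -1677.3$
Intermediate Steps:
$o{\left(D \right)} = 2 D$
$h{\left(O \right)} = \frac{1}{3}$ ($h{\left(O \right)} = \frac{1}{-5 + 2 \cdot 4} = \frac{1}{-5 + 8} = \frac{1}{3}$)
$I{\left(z,m \right)} = - \frac{8}{3} + m z^{2} + z \left(4 + m\right)$ ($I{\left(z,m \right)} = - \frac{8}{3} + \left(\left(m - -4\right) z + z^{2} m\right) = - \frac{8}{3} + \left(\left(m + 4\right) z + m z^{2}\right) = - \frac{8}{3} + \left(\left(4 + m\right) z + m z^{2}\right) = - \frac{8}{3} + \left(z \left(4 + m\right) + m z^{2}\right) = - \frac{8}{3} + \left(m z^{2} + z \left(4 + m\right)\right) = - \frac{8}{3} + m z^{2} + z \left(4 + m\right)$)
$- 37 \left(I{\left(E{\left(h{\left(-1 \right)} \right)},-3 \right)} + 62\right) = - 37 \left(\left(- \frac{8}{3} + 4 \left(-2\right) - -6 - 3 \left(-2\right)^{2}\right) + 62\right) = - 37 \left(\left(- \frac{8}{3} - 8 + 6 - 12\right) + 62\right) = - 37 \left(- \frac{50}{3} + 62\right) = \left(-37\right) \frac{136}{3} = - \frac{5032}{3}$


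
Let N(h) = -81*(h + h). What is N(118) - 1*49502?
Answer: -68618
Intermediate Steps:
N(h) = -162*h
N(118) - 1*49502 = -162*118 - 1*49502 = -19116 - 49502 = -68618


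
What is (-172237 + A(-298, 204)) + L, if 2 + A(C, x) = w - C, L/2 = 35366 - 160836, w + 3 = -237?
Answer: -423121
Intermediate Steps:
w = -240 (w = -3 - 237 = -240)
L = -250940 (L = 2*(35366 - 160836) = 2*(-125470) = -250940)
A(C, x) = -242 - C (A(C, x) = -2 + (-240 - C) = -242 - C)
(-172237 + A(-298, 204)) + L = (-172237 + (-242 - 1*(-298))) - 250940 = (-172237 + (-242 + 298)) - 250940 = (-172237 + 56) - 250940 = -172181 - 250940 = -423121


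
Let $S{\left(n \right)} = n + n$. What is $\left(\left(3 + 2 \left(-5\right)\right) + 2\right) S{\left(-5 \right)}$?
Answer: $50$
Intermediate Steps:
$S{\left(n \right)} = 2 n$
$\left(\left(3 + 2 \left(-5\right)\right) + 2\right) S{\left(-5 \right)} = \left(\left(3 + 2 \left(-5\right)\right) + 2\right) 2 \left(-5\right) = \left(\left(3 - 10\right) + 2\right) \left(-10\right) = \left(-7 + 2\right) \left(-10\right) = \left(-5\right) \left(-10\right) = 50$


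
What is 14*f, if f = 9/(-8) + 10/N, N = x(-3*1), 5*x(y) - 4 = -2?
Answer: 1337/4 ≈ 334.25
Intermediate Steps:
x(y) = ⅖ (x(y) = ⅘ + (⅕)*(-2) = ⅘ - ⅖ = ⅖)
N = ⅖ ≈ 0.40000
f = 191/8 (f = 9/(-8) + 10/(⅖) = 9*(-⅛) + 10*(5/2) = -9/8 + 25 = 191/8 ≈ 23.875)
14*f = 14*(191/8) = 1337/4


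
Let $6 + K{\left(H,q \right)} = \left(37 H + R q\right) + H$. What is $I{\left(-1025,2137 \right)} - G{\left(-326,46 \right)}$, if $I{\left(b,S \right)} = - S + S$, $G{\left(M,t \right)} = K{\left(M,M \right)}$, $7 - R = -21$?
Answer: $21522$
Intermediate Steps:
$R = 28$ ($R = 7 - -21 = 7 + 21 = 28$)
$K{\left(H,q \right)} = -6 + 28 q + 38 H$ ($K{\left(H,q \right)} = -6 + \left(\left(37 H + 28 q\right) + H\right) = -6 + \left(\left(28 q + 37 H\right) + H\right) = -6 + \left(28 q + 38 H\right) = -6 + 28 q + 38 H$)
$G{\left(M,t \right)} = -6 + 66 M$ ($G{\left(M,t \right)} = -6 + 28 M + 38 M = -6 + 66 M$)
$I{\left(b,S \right)} = 0$
$I{\left(-1025,2137 \right)} - G{\left(-326,46 \right)} = 0 - \left(-6 + 66 \left(-326\right)\right) = 0 - \left(-6 - 21516\right) = 0 - -21522 = 0 + 21522 = 21522$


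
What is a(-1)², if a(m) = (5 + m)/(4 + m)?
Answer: 16/9 ≈ 1.7778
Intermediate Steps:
a(m) = (5 + m)/(4 + m)
a(-1)² = ((5 - 1)/(4 - 1))² = (4/3)² = 16/9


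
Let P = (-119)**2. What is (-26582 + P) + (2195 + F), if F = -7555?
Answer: -17781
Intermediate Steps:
P = 14161
(-26582 + P) + (2195 + F) = (-26582 + 14161) + (2195 - 7555) = -12421 - 5360 = -17781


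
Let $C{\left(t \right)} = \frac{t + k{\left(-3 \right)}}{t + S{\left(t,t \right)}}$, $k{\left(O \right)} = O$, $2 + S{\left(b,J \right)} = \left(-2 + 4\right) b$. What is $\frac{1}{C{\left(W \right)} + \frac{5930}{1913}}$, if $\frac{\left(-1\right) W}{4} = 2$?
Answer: $\frac{49738}{175223} \approx 0.28386$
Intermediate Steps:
$S{\left(b,J \right)} = -2 + 2 b$ ($S{\left(b,J \right)} = -2 + \left(-2 + 4\right) b = -2 + 2 b$)
$W = -8$ ($W = \left(-4\right) 2 = -8$)
$C{\left(t \right)} = \frac{-3 + t}{-2 + 3 t}$ ($C{\left(t \right)} = \frac{t - 3}{t + \left(-2 + 2 t\right)} = \frac{-3 + t}{-2 + 3 t}$)
$\frac{1}{C{\left(W \right)} + \frac{5930}{1913}} = \frac{1}{\frac{-3 - 8}{-2 + 3 \left(-8\right)} + \frac{5930}{1913}} = \frac{1}{\frac{1}{-2 - 24} \left(-11\right) + 5930 \cdot \frac{1}{1913}} = \frac{1}{\frac{1}{-26} \left(-11\right) + \frac{5930}{1913}} = \frac{1}{\left(- \frac{1}{26}\right) \left(-11\right) + \frac{5930}{1913}} = \frac{1}{\frac{11}{26} + \frac{5930}{1913}} = \frac{1}{\frac{175223}{49738}} = \frac{49738}{175223}$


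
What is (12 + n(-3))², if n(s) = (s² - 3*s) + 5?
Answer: 1225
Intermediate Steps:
n(s) = 5 + s² - 3*s
(12 + n(-3))² = (12 + (5 + (-3)² - 3*(-3)))² = (12 + (5 + 9 + 9))² = (12 + 23)² = 35² = 1225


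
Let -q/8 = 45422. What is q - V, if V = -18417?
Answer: -344959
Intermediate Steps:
q = -363376 (q = -8*45422 = -363376)
q - V = -363376 - 1*(-18417) = -363376 + 18417 = -344959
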